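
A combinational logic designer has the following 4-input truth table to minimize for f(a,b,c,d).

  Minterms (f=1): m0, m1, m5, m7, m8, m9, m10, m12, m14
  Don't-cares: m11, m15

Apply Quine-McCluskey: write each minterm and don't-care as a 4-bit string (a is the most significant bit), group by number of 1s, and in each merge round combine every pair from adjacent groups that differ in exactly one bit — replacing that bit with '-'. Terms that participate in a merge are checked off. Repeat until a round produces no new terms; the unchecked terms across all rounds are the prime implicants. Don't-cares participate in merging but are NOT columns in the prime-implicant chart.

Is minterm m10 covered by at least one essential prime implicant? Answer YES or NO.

YES

[col 0] 0000*, 0001*, 0101*, 0111*, 1000*, 1001*, 1010*, 1011*, 1100*, 1110*, 1111*
[col 1] -000*, -001*, -111, 0-01, 000-*, 01-1, 1-00*, 1-10*, 1-11*, 10-0*, 10-1*, 100-*, 101-*, 11-0*, 111-*
[col 2] -00-, 1--0, 1-1-, 10--
Prime implicants: -00-, -111, 0-01, 01-1, 1--0, 1-1-, 10--
PI chart (minterm → PIs covering it):
  0 | -00-  (sole → essential)
  1 | -00-,0-01
  5 | 0-01,01-1
  7 | -111,01-1
  8 | -00-,1--0,10--
  9 | -00-,10--
  10 | 1--0,1-1-,10--
  12 | 1--0  (sole → essential)
  14 | 1--0,1-1-
Essential prime implicants: -00-, 1--0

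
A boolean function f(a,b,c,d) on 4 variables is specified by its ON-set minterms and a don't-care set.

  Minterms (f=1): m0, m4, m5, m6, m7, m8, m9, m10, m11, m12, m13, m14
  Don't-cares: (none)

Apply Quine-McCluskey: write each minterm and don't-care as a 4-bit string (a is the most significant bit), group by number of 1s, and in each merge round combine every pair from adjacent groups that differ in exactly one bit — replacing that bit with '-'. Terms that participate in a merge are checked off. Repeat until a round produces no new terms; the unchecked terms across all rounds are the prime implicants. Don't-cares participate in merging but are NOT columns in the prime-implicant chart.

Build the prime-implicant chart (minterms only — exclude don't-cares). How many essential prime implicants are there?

[col 0] 0000*, 0100*, 0101*, 0110*, 0111*, 1000*, 1001*, 1010*, 1011*, 1100*, 1101*, 1110*
[col 1] -000*, -100*, -101*, -110*, 0-00*, 01-0*, 01-1*, 010-*, 011-*, 1-00*, 1-01*, 1-10*, 10-0*, 10-1*, 100-*, 101-*, 11-0*, 110-*
[col 2] --00, -1-0, -10-, 01--, 1--0, 1-0-, 10--
Prime implicants: --00, -1-0, -10-, 01--, 1--0, 1-0-, 10--
PI chart (minterm → PIs covering it):
  0 | --00  (sole → essential)
  4 | --00,-1-0,-10-,01--
  5 | -10-,01--
  6 | -1-0,01--
  7 | 01--  (sole → essential)
  8 | --00,1--0,1-0-,10--
  9 | 1-0-,10--
  10 | 1--0,10--
  11 | 10--  (sole → essential)
  12 | --00,-1-0,-10-,1--0,1-0-
  13 | -10-,1-0-
  14 | -1-0,1--0
Essential prime implicants: --00, 01--, 10--

3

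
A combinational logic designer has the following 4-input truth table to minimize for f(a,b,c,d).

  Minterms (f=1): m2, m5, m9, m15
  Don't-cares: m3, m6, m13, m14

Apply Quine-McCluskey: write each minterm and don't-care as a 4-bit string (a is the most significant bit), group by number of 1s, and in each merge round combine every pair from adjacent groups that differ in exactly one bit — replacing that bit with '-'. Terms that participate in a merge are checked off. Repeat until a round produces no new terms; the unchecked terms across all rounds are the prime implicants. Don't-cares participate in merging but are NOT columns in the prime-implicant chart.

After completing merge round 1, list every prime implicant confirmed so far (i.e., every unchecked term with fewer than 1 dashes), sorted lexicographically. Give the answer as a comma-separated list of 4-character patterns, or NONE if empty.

NONE

size-2^0 implicants → 0010(✓)  0011(✓)  0101(✓)  0110(✓)  1001(✓)  1101(✓)  1110(✓)  1111(✓)
size-2^1 implicants → -101  -110  0-10  001-  1-01  11-1  111-
Unchecked terms (primes): -101, -110, 0-10, 001-, 1-01, 11-1, 111-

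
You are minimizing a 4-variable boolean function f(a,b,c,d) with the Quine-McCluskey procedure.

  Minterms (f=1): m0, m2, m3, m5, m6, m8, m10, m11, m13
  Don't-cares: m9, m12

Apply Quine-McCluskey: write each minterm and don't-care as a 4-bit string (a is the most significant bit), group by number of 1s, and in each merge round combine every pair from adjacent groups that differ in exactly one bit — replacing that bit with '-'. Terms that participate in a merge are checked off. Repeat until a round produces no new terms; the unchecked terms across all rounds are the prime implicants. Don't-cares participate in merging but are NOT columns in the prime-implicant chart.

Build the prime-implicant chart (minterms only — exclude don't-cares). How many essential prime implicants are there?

Round 0: 0000✓ 0010✓ 0011✓ 0101✓ 0110✓ 1000✓ 1001✓ 1010✓ 1011✓ 1100✓ 1101✓
Round 1: -000✓ -010✓ -011✓ -101 0-10 00-0✓ 001-✓ 1-00✓ 1-01✓ 10-0✓ 10-1✓ 100-✓ 101-✓ 110-✓
Round 2: -0-0 -01- 1-0- 10--
PIs = {-0-0, -01-, -101, 0-10, 1-0-, 10--}
Coverage chart:
  m0: -0-0 ←essential
  m2: -0-0,-01-,0-10
  m3: -01- ←essential
  m5: -101 ←essential
  m6: 0-10 ←essential
  m8: -0-0,1-0-,10--
  m10: -0-0,-01-,10--
  m11: -01-,10--
  m13: -101,1-0-
Essential: -0-0, -01-, -101, 0-10

4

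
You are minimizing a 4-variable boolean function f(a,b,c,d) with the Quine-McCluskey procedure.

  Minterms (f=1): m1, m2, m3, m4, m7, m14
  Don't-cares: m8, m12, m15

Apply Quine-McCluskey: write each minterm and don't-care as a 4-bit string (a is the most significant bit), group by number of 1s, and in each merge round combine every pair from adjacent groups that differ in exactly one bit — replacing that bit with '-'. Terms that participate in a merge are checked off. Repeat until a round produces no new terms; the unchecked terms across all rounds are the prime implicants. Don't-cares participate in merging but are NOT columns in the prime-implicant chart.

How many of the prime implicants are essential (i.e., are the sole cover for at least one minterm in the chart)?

3

Round 0: 0001✓ 0010✓ 0011✓ 0100✓ 0111✓ 1000✓ 1100✓ 1110✓ 1111✓
Round 1: -100 -111 0-11 00-1 001- 1-00 11-0 111-
PIs = {-100, -111, 0-11, 00-1, 001-, 1-00, 11-0, 111-}
Coverage chart:
  m1: 00-1 ←essential
  m2: 001- ←essential
  m3: 0-11,00-1,001-
  m4: -100 ←essential
  m7: -111,0-11
  m14: 11-0,111-
Essential: -100, 00-1, 001-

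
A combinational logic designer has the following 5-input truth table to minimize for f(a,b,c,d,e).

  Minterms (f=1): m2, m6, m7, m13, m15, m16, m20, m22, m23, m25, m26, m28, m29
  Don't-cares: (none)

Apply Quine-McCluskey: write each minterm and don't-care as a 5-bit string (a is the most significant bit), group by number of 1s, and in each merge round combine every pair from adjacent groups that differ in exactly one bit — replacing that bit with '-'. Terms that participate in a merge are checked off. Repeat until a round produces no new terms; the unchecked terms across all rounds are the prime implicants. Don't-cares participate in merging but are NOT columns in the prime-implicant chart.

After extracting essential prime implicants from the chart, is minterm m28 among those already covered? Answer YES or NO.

size-2^0 implicants → 00010(✓)  00110(✓)  00111(✓)  01101(✓)  01111(✓)  10000(✓)  10100(✓)  10110(✓)  10111(✓)  11001(✓)  11010  11100(✓)  11101(✓)
size-2^1 implicants → -0110(✓)  -0111(✓)  -1101  0-111  00-10  0011-(✓)  011-1  1-100  10-00  101-0  1011-(✓)  11-01  1110-
size-2^2 implicants → -011-
Unchecked terms (primes): -011-, -1101, 0-111, 00-10, 011-1, 1-100, 10-00, 101-0, 11-01, 11010, 1110-
Minterm coverage:
  m2 ⊆ 00-10 [E]
  m6 ⊆ -011-,00-10
  m7 ⊆ -011-,0-111
  m13 ⊆ -1101,011-1
  m15 ⊆ 0-111,011-1
  m16 ⊆ 10-00 [E]
  m20 ⊆ 1-100,10-00,101-0
  m22 ⊆ -011-,101-0
  m23 ⊆ -011- [E]
  m25 ⊆ 11-01 [E]
  m26 ⊆ 11010 [E]
  m28 ⊆ 1-100,1110-
  m29 ⊆ -1101,11-01,1110-
E = {-011-, 00-10, 10-00, 11-01, 11010}

NO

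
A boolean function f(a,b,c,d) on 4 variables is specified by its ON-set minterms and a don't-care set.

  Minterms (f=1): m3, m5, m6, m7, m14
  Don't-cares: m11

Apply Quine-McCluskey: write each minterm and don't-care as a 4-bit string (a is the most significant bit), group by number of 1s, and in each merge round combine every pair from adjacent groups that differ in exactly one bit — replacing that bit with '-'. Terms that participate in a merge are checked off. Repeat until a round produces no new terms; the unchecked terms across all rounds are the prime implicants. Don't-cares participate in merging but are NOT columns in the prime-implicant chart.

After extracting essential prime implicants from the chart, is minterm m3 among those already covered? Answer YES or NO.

[col 0] 0011*, 0101*, 0110*, 0111*, 1011*, 1110*
[col 1] -011, -110, 0-11, 01-1, 011-
Prime implicants: -011, -110, 0-11, 01-1, 011-
PI chart (minterm → PIs covering it):
  3 | -011,0-11
  5 | 01-1  (sole → essential)
  6 | -110,011-
  7 | 0-11,01-1,011-
  14 | -110  (sole → essential)
Essential prime implicants: -110, 01-1

NO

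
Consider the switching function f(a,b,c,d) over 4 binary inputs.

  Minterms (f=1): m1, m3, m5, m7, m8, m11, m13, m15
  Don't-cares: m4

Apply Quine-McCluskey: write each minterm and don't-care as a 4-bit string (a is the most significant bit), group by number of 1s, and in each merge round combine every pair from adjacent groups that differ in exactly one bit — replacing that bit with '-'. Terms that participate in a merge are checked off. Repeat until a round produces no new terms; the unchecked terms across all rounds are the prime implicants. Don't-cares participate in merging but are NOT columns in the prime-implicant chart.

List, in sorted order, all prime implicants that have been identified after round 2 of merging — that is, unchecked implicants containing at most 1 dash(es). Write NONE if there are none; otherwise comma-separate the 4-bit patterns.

010-, 1000

[col 0] 0001*, 0011*, 0100*, 0101*, 0111*, 1000, 1011*, 1101*, 1111*
[col 1] -011*, -101*, -111*, 0-01*, 0-11*, 00-1*, 01-1*, 010-, 1-11*, 11-1*
[col 2] --11, -1-1, 0--1
Prime implicants: --11, -1-1, 0--1, 010-, 1000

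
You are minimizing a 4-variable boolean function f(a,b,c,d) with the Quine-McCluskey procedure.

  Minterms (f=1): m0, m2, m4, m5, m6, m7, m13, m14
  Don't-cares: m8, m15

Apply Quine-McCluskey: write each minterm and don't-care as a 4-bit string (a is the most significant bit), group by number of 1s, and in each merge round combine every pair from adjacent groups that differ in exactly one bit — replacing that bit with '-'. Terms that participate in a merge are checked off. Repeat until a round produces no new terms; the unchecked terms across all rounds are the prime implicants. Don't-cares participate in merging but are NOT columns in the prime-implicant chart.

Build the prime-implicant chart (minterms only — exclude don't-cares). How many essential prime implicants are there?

3

Round 0: 0000✓ 0010✓ 0100✓ 0101✓ 0110✓ 0111✓ 1000✓ 1101✓ 1110✓ 1111✓
Round 1: -000 -101✓ -110✓ -111✓ 0-00✓ 0-10✓ 00-0✓ 01-0✓ 01-1✓ 010-✓ 011-✓ 11-1✓ 111-✓
Round 2: -1-1 -11- 0--0 01--
PIs = {-000, -1-1, -11-, 0--0, 01--}
Coverage chart:
  m0: -000,0--0
  m2: 0--0 ←essential
  m4: 0--0,01--
  m5: -1-1,01--
  m6: -11-,0--0,01--
  m7: -1-1,-11-,01--
  m13: -1-1 ←essential
  m14: -11- ←essential
Essential: -1-1, -11-, 0--0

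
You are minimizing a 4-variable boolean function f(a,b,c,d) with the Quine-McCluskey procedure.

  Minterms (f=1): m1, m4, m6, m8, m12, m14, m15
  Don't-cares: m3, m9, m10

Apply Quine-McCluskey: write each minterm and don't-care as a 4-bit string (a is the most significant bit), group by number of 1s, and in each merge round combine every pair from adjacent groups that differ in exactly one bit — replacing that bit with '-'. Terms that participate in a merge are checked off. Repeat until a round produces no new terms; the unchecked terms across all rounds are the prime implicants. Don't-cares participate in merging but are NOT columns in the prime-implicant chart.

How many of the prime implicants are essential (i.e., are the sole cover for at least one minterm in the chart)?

size-2^0 implicants → 0001(✓)  0011(✓)  0100(✓)  0110(✓)  1000(✓)  1001(✓)  1010(✓)  1100(✓)  1110(✓)  1111(✓)
size-2^1 implicants → -001  -100(✓)  -110(✓)  00-1  01-0(✓)  1-00(✓)  1-10(✓)  10-0(✓)  100-  11-0(✓)  111-
size-2^2 implicants → -1-0  1--0
Unchecked terms (primes): -001, -1-0, 00-1, 1--0, 100-, 111-
Minterm coverage:
  m1 ⊆ -001,00-1
  m4 ⊆ -1-0 [E]
  m6 ⊆ -1-0 [E]
  m8 ⊆ 1--0,100-
  m12 ⊆ -1-0,1--0
  m14 ⊆ -1-0,1--0,111-
  m15 ⊆ 111- [E]
E = {-1-0, 111-}

2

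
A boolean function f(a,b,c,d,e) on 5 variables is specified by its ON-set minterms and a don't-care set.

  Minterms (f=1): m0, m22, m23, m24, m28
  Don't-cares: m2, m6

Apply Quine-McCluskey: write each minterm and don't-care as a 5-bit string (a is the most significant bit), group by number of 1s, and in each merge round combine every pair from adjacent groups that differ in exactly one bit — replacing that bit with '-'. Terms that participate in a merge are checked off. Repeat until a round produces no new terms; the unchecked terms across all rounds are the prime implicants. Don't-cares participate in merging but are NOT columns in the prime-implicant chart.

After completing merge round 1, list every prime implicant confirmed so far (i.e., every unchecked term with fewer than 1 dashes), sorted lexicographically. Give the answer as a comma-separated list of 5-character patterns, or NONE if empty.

NONE

[col 0] 00000*, 00010*, 00110*, 10110*, 10111*, 11000*, 11100*
[col 1] -0110, 00-10, 000-0, 1011-, 11-00
Prime implicants: -0110, 00-10, 000-0, 1011-, 11-00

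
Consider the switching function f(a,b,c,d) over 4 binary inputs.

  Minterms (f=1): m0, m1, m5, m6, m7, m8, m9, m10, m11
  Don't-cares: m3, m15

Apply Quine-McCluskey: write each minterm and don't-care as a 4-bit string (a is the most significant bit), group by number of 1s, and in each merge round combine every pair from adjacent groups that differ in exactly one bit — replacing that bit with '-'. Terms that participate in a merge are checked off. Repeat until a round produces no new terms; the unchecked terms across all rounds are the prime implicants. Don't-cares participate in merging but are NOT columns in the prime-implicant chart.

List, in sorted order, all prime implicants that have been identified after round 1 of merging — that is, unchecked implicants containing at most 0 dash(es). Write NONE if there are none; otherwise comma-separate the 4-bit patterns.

NONE

Round 0: 0000✓ 0001✓ 0011✓ 0101✓ 0110✓ 0111✓ 1000✓ 1001✓ 1010✓ 1011✓ 1111✓
Round 1: -000✓ -001✓ -011✓ -111✓ 0-01✓ 0-11✓ 00-1✓ 000-✓ 01-1✓ 011- 1-11✓ 10-0✓ 10-1✓ 100-✓ 101-✓
Round 2: --11 -0-1 -00- 0--1 10--
PIs = {--11, -0-1, -00-, 0--1, 011-, 10--}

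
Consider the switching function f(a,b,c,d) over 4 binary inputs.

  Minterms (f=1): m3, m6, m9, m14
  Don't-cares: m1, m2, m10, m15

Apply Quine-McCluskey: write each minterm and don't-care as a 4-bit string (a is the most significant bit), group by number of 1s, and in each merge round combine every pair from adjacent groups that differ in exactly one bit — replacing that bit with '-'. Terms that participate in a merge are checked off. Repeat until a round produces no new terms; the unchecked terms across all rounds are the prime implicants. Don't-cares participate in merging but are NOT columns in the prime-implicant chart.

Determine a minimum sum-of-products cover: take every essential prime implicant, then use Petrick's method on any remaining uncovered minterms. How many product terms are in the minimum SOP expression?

3

[col 0] 0001*, 0010*, 0011*, 0110*, 1001*, 1010*, 1110*, 1111*
[col 1] -001, -010*, -110*, 0-10*, 00-1, 001-, 1-10*, 111-
[col 2] --10
Prime implicants: --10, -001, 00-1, 001-, 111-
PI chart (minterm → PIs covering it):
  3 | 00-1,001-
  6 | --10  (sole → essential)
  9 | -001  (sole → essential)
  14 | --10,111-
Essential prime implicants: --10, -001
Petrick residual → 00-1
Minimum SOP uses 3 PIs: cd' + b'c'd + a'b'd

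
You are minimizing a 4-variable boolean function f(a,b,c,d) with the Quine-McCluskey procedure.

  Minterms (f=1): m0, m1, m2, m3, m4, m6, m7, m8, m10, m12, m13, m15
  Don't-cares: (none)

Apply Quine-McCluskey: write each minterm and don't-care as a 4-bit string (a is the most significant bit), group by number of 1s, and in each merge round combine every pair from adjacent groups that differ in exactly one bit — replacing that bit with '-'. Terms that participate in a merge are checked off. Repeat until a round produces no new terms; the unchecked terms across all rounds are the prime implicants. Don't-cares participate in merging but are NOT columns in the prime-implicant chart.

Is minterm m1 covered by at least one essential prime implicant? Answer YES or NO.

[col 0] 0000*, 0001*, 0010*, 0011*, 0100*, 0110*, 0111*, 1000*, 1010*, 1100*, 1101*, 1111*
[col 1] -000*, -010*, -100*, -111, 0-00*, 0-10*, 0-11*, 00-0*, 00-1*, 000-*, 001-*, 01-0*, 011-*, 1-00*, 10-0*, 11-1, 110-
[col 2] --00, -0-0, 0--0, 0-1-, 00--
Prime implicants: --00, -0-0, -111, 0--0, 0-1-, 00--, 11-1, 110-
PI chart (minterm → PIs covering it):
  0 | --00,-0-0,0--0,00--
  1 | 00--  (sole → essential)
  2 | -0-0,0--0,0-1-,00--
  3 | 0-1-,00--
  4 | --00,0--0
  6 | 0--0,0-1-
  7 | -111,0-1-
  8 | --00,-0-0
  10 | -0-0  (sole → essential)
  12 | --00,110-
  13 | 11-1,110-
  15 | -111,11-1
Essential prime implicants: -0-0, 00--

YES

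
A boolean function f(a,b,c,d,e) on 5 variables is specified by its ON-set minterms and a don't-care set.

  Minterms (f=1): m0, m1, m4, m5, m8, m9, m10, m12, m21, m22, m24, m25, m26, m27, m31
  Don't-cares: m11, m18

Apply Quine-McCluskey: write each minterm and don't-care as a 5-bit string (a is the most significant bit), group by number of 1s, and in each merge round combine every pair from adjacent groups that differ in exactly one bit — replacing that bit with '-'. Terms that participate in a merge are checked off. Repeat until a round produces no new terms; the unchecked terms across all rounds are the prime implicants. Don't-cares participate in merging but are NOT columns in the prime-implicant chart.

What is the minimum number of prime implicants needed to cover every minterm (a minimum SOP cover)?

Round 0: 00000✓ 00001✓ 00100✓ 00101✓ 01000✓ 01001✓ 01010✓ 01011✓ 01100✓ 10010✓ 10101✓ 10110✓ 11000✓ 11001✓ 11010✓ 11011✓ 11111✓
Round 1: -0101 -1000✓ -1001✓ -1010✓ -1011✓ 0-000✓ 0-001✓ 0-100✓ 00-00✓ 00-01✓ 0000-✓ 0010-✓ 01-00✓ 010-0✓ 010-1✓ 0100-✓ 0101-✓ 1-010 10-10 11-11 110-0✓ 110-1✓ 1100-✓ 1101-✓
Round 2: -10-0✓ -10-1✓ -100-✓ -101-✓ 0--00 0-00- 00-0- 010--✓ 110--✓
Round 3: -10--
PIs = {-0101, -10--, 0--00, 0-00-, 00-0-, 1-010, 10-10, 11-11}
Coverage chart:
  m0: 0--00,0-00-,00-0-
  m1: 0-00-,00-0-
  m4: 0--00,00-0-
  m5: -0101,00-0-
  m8: -10--,0--00,0-00-
  m9: -10--,0-00-
  m10: -10-- ←essential
  m12: 0--00 ←essential
  m21: -0101 ←essential
  m22: 10-10 ←essential
  m24: -10-- ←essential
  m25: -10-- ←essential
  m26: -10--,1-010
  m27: -10--,11-11
  m31: 11-11 ←essential
Essential: -0101, -10--, 0--00, 10-10, 11-11
Petrick residual → 0-00-
Min cover (6 terms): b'cd'e + bc' + a'd'e' + a'c'd' + ab'de' + abde

6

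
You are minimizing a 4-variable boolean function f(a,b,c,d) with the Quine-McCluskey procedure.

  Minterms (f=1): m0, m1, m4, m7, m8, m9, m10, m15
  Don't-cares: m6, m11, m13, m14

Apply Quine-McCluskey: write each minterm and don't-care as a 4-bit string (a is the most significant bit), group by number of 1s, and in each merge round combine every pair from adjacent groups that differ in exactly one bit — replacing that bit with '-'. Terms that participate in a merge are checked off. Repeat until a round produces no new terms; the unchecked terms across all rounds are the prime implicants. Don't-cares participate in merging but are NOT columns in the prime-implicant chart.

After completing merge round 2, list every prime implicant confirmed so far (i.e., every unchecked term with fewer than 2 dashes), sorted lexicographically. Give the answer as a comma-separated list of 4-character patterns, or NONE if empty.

Round 0: 0000✓ 0001✓ 0100✓ 0110✓ 0111✓ 1000✓ 1001✓ 1010✓ 1011✓ 1101✓ 1110✓ 1111✓
Round 1: -000✓ -001✓ -110✓ -111✓ 0-00 000-✓ 01-0 011-✓ 1-01✓ 1-10✓ 1-11✓ 10-0✓ 10-1✓ 100-✓ 101-✓ 11-1✓ 111-✓
Round 2: -00- -11- 1--1 1-1- 10--
PIs = {-00-, -11-, 0-00, 01-0, 1--1, 1-1-, 10--}

0-00, 01-0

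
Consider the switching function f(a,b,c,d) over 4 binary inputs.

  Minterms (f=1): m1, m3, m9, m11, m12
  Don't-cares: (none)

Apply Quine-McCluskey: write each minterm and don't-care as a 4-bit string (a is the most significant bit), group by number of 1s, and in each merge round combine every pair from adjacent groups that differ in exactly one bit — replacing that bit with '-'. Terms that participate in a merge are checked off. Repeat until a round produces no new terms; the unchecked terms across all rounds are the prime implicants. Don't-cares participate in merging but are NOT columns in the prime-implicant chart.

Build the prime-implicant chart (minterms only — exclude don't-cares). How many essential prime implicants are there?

Round 0: 0001✓ 0011✓ 1001✓ 1011✓ 1100
Round 1: -001✓ -011✓ 00-1✓ 10-1✓
Round 2: -0-1
PIs = {-0-1, 1100}
Coverage chart:
  m1: -0-1 ←essential
  m3: -0-1 ←essential
  m9: -0-1 ←essential
  m11: -0-1 ←essential
  m12: 1100 ←essential
Essential: -0-1, 1100

2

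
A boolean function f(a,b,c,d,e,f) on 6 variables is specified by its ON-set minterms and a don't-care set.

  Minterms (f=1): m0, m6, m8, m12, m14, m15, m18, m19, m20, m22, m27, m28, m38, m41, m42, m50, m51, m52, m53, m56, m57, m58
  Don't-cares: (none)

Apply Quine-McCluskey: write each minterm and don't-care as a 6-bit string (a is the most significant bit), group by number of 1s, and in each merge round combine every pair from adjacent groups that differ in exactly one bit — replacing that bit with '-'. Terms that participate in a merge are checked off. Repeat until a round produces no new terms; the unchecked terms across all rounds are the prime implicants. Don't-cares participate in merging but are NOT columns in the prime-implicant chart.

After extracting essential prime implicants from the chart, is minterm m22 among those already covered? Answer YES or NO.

[col 0] 000000*, 000110*, 001000*, 001100*, 001110*, 001111*, 010010*, 010011*, 010100*, 010110*, 011011*, 011100*, 100110*, 101001*, 101010*, 110010*, 110011*, 110100*, 110101*, 111000*, 111001*, 111010*
[col 1] -00110, -10010*, -10011*, -10100, 0-0110, 0-1100, 00-000, 00-110, 001-00, 0011-0, 00111-, 01-011, 01-100, 010-10, 01001-*, 0101-0, 1-1001, 1-1010, 11-010, 11001-*, 11010-, 1110-0, 11100-
[col 2] -1001-
Prime implicants: -00110, -1001-, -10100, 0-0110, 0-1100, 00-000, 00-110, 001-00, 0011-0, 00111-, 01-011, 01-100, 010-10, 0101-0, 1-1001, 1-1010, 11-010, 11010-, 1110-0, 11100-
PI chart (minterm → PIs covering it):
  0 | 00-000  (sole → essential)
  6 | -00110,0-0110,00-110
  8 | 00-000,001-00
  12 | 0-1100,001-00,0011-0
  14 | 00-110,0011-0,00111-
  15 | 00111-  (sole → essential)
  18 | -1001-,010-10
  19 | -1001-,01-011
  20 | -10100,01-100,0101-0
  22 | 0-0110,010-10,0101-0
  27 | 01-011  (sole → essential)
  28 | 0-1100,01-100
  38 | -00110  (sole → essential)
  41 | 1-1001  (sole → essential)
  42 | 1-1010  (sole → essential)
  50 | -1001-,11-010
  51 | -1001-  (sole → essential)
  52 | -10100,11010-
  53 | 11010-  (sole → essential)
  56 | 1110-0,11100-
  57 | 1-1001,11100-
  58 | 1-1010,11-010,1110-0
Essential prime implicants: -00110, -1001-, 00-000, 00111-, 01-011, 1-1001, 1-1010, 11010-

NO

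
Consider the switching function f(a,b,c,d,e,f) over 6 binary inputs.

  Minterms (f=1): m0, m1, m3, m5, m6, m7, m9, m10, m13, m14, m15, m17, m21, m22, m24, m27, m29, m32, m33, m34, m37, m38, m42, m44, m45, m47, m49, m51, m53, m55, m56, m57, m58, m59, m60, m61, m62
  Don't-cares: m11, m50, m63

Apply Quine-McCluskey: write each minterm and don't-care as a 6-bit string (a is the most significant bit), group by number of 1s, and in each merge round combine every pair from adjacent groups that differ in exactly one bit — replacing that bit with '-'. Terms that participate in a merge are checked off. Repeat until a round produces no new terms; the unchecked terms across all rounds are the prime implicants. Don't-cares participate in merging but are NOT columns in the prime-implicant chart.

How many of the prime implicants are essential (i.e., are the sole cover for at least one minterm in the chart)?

Round 0: 000000✓ 000001✓ 000011✓ 000101✓ 000110✓ 000111✓ 001001✓ 001010✓ 001011✓ 001101✓ 001110✓ 001111✓ 010001✓ 010101✓ 010110✓ 011000✓ 011011✓ 011101✓ 100000✓ 100001✓ 100010✓ 100101✓ 100110✓ 101010✓ 101100✓ 101101✓ 101111✓ 110001✓ 110010✓ 110011✓ 110101✓ 110111✓ 111000✓ 111001✓ 111010✓ 111011✓ 111100✓ 111101✓ 111110✓ 111111✓
Round 1: -00000✓ -00001✓ -00101✓ -00110 -01010 -01101✓ -01111✓ -10001✓ -10101✓ -11000 -11011 -11101✓ 0-0001✓ 0-0101✓ 0-0110 0-1011 0-1101✓ 00-001✓ 00-011✓ 00-101✓ 00-110✓ 00-111✓ 000-01✓ 000-11✓ 0000-1✓ 00000-✓ 0001-1✓ 00011-✓ 001-01✓ 001-10✓ 001-11✓ 0010-1✓ 00101-✓ 0011-1✓ 00111-✓ 01-101✓ 010-01✓ 1-0001✓ 1-0010✓ 1-0101✓ 1-1010✓ 1-1100✓ 1-1101✓ 1-1111✓ 10-010✓ 10-101✓ 100-01✓ 100-10 1000-0 10000-✓ 1011-1✓ 10110-✓ 11-001✓ 11-010✓ 11-011✓ 11-101✓ 11-111✓ 110-01✓ 110-11✓ 1100-1✓ 11001-✓ 1101-1✓ 111-00✓ 111-01✓ 111-10✓ 111-11✓ 1110-0✓ 1110-1✓ 11100-✓ 11101-✓ 1111-0✓ 1111-1✓ 11110-✓ 11111-✓
Round 2: --0001✓ --0101✓ --1101✓ -0-101✓ -00-01✓ -0000- -011-1 -1-101✓ -10-01✓ 0--101✓ 0-0-01✓ 00--01✓ 00--11✓ 00-0-1✓ 00-1-1✓ 00-11- 000--1✓ 001--1✓ 001-1- 1--010 1--101✓ 1-0-01✓ 1-11-1 1-110- 11--01✓ 11--11✓ 11-0-1✓ 11-01- 11-1-1✓ 110--1✓ 111--0✓ 111--1✓ 111-0-✓ 111-1-✓ 1110--✓ 1111--✓
Round 3: ---101 --0-01 00---1 11---1 111---
PIs = {---101, --0-01, -0000-, -00110, -01010, -011-1, -11000, -11011, 0-0110, 0-1011, 00---1, 00-11-, 001-1-, 1--010, 1-11-1, 1-110-, 100-10, 1000-0, 11---1, 11-01-, 111---}
Coverage chart:
  m0: -0000- ←essential
  m1: --0-01,-0000-,00---1
  m3: 00---1 ←essential
  m5: ---101,--0-01,00---1
  m6: -00110,0-0110,00-11-
  m7: 00---1,00-11-
  m9: 00---1 ←essential
  m10: -01010,001-1-
  m13: ---101,-011-1,00---1
  m14: 00-11-,001-1-
  m15: -011-1,00---1,00-11-,001-1-
  m17: --0-01 ←essential
  m21: ---101,--0-01
  m22: 0-0110 ←essential
  m24: -11000 ←essential
  m27: -11011,0-1011
  m29: ---101 ←essential
  m32: -0000-,1000-0
  m33: --0-01,-0000-
  m34: 1--010,100-10,1000-0
  m37: ---101,--0-01
  m38: -00110,100-10
  m42: -01010,1--010
  m44: 1-110- ←essential
  m45: ---101,-011-1,1-11-1,1-110-
  m47: -011-1,1-11-1
  m49: --0-01,11---1
  m51: 11---1,11-01-
  m53: ---101,--0-01,11---1
  m55: 11---1 ←essential
  m56: -11000,111---
  m57: 11---1,111---
  m58: 1--010,11-01-,111---
  m59: -11011,11---1,11-01-,111---
  m60: 1-110-,111---
  m61: ---101,1-11-1,1-110-,11---1,111---
  m62: 111--- ←essential
Essential: ---101, --0-01, -0000-, -11000, 0-0110, 00---1, 1-110-, 11---1, 111---

9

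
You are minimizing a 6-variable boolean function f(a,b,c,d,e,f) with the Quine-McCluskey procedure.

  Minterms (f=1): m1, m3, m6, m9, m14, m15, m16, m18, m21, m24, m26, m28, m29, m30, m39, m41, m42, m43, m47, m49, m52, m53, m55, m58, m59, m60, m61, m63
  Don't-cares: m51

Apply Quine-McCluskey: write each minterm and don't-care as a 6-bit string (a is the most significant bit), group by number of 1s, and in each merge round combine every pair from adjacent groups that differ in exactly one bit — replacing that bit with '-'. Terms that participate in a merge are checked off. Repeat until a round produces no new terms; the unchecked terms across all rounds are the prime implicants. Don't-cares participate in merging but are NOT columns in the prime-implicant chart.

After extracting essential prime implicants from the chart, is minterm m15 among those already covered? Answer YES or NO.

[col 0] 000001*, 000011*, 000110*, 001001*, 001110*, 001111*, 010000*, 010010*, 010101*, 011000*, 011010*, 011100*, 011101*, 011110*, 100111*, 101001*, 101010*, 101011*, 101111*, 110001*, 110011*, 110100*, 110101*, 110111*, 111010*, 111011*, 111100*, 111101*, 111111*
[col 1] -01001, -01111, -10101*, -11010, -11100*, -11101*, 0-1110, 00-001, 00-110, 0000-1, 00111-, 01-000*, 01-010*, 01-101*, 0100-0*, 011-00*, 011-10*, 0110-0*, 0111-0*, 01110-*, 1-0111*, 1-1010*, 1-1011*, 1-1111*, 10-111*, 101-11*, 1010-1, 10101-*, 11-011*, 11-100*, 11-101*, 11-111*, 110-01*, 110-11*, 1100-1*, 1101-1*, 11010-*, 111-11*, 11101-*, 1111-1*, 11110-*
[col 2] -1-101, -1110-, 01-0-0, 011--0, 1--111, 1-1-11, 1-101-, 11--11, 11-1-1, 11-10-, 110--1
Prime implicants: -01001, -01111, -1-101, -11010, -1110-, 0-1110, 00-001, 00-110, 0000-1, 00111-, 01-0-0, 011--0, 1--111, 1-1-11, 1-101-, 1010-1, 11--11, 11-1-1, 11-10-, 110--1
PI chart (minterm → PIs covering it):
  1 | 00-001,0000-1
  3 | 0000-1  (sole → essential)
  6 | 00-110  (sole → essential)
  9 | -01001,00-001
  14 | 0-1110,00-110,00111-
  15 | -01111,00111-
  16 | 01-0-0  (sole → essential)
  18 | 01-0-0  (sole → essential)
  21 | -1-101  (sole → essential)
  24 | 01-0-0,011--0
  26 | -11010,01-0-0,011--0
  28 | -1110-,011--0
  29 | -1-101,-1110-
  30 | 0-1110,011--0
  39 | 1--111  (sole → essential)
  41 | -01001,1010-1
  42 | 1-101-  (sole → essential)
  43 | 1-1-11,1-101-,1010-1
  47 | -01111,1--111,1-1-11
  49 | 110--1  (sole → essential)
  52 | 11-10-  (sole → essential)
  53 | -1-101,11-1-1,11-10-,110--1
  55 | 1--111,11--11,11-1-1,110--1
  58 | -11010,1-101-
  59 | 1-1-11,1-101-,11--11
  60 | -1110-,11-10-
  61 | -1-101,-1110-,11-1-1,11-10-
  63 | 1--111,1-1-11,11--11,11-1-1
Essential prime implicants: -1-101, 00-110, 0000-1, 01-0-0, 1--111, 1-101-, 11-10-, 110--1

NO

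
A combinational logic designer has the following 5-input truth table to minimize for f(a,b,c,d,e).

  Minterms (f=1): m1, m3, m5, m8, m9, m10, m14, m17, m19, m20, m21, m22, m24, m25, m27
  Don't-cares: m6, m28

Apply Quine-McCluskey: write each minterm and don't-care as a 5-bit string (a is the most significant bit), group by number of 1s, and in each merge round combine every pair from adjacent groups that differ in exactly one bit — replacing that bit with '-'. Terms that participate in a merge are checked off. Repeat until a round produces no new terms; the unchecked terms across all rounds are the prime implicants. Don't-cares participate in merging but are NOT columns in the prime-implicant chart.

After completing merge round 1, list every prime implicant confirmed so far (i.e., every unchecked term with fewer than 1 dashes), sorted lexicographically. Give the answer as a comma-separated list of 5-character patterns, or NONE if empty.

NONE

[col 0] 00001*, 00011*, 00101*, 00110*, 01000*, 01001*, 01010*, 01110*, 10001*, 10011*, 10100*, 10101*, 10110*, 11000*, 11001*, 11011*, 11100*
[col 1] -0001*, -0011*, -0101*, -0110, -1000*, -1001*, 0-001*, 0-110, 00-01*, 000-1*, 01-10, 010-0, 0100-*, 1-001*, 1-011*, 1-100, 10-01*, 100-1*, 101-0, 1010-, 11-00, 110-1*, 1100-*
[col 2] --001, -0-01, -00-1, -100-, 1-0-1
Prime implicants: --001, -0-01, -00-1, -0110, -100-, 0-110, 01-10, 010-0, 1-0-1, 1-100, 101-0, 1010-, 11-00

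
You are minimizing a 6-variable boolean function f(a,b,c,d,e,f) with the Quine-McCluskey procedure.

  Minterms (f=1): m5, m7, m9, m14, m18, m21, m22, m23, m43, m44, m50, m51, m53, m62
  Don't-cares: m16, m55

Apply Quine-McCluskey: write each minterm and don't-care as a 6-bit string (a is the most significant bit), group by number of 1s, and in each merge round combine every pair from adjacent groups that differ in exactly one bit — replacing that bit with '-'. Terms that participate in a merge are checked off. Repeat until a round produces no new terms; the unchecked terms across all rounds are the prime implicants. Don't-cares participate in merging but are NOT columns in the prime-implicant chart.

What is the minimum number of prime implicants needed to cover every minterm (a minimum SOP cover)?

9

size-2^0 implicants → 000101(✓)  000111(✓)  001001  001110  010000(✓)  010010(✓)  010101(✓)  010110(✓)  010111(✓)  101011  101100  110010(✓)  110011(✓)  110101(✓)  110111(✓)  111110
size-2^1 implicants → -10010  -10101(✓)  -10111(✓)  0-0101(✓)  0-0111(✓)  0001-1(✓)  010-10  0100-0  0101-1(✓)  01011-  110-11  11001-  1101-1(✓)
size-2^2 implicants → -101-1  0-01-1
Unchecked terms (primes): -10010, -101-1, 0-01-1, 001001, 001110, 010-10, 0100-0, 01011-, 101011, 101100, 110-11, 11001-, 111110
Minterm coverage:
  m5 ⊆ 0-01-1 [E]
  m7 ⊆ 0-01-1 [E]
  m9 ⊆ 001001 [E]
  m14 ⊆ 001110 [E]
  m18 ⊆ -10010,010-10,0100-0
  m21 ⊆ -101-1,0-01-1
  m22 ⊆ 010-10,01011-
  m23 ⊆ -101-1,0-01-1,01011-
  m43 ⊆ 101011 [E]
  m44 ⊆ 101100 [E]
  m50 ⊆ -10010,11001-
  m51 ⊆ 110-11,11001-
  m53 ⊆ -101-1 [E]
  m62 ⊆ 111110 [E]
E = {-101-1, 0-01-1, 001001, 001110, 101011, 101100, 111110}
Petrick residual → 010-10, 11001-
Cover = bc'df + a'c'df + a'b'cd'e'f + a'b'cdef' + a'bc'ef' + ab'cd'ef + ab'cde'f' + abc'd'e + abcdef'  |cover|=9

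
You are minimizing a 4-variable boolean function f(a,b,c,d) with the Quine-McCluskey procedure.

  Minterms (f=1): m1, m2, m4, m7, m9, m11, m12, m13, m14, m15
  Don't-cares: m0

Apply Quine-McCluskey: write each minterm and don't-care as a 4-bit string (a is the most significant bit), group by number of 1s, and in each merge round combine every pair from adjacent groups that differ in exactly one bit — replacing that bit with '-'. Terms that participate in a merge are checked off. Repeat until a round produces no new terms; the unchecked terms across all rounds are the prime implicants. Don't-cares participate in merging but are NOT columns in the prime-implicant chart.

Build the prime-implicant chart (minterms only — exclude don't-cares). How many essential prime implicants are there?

size-2^0 implicants → 0000(✓)  0001(✓)  0010(✓)  0100(✓)  0111(✓)  1001(✓)  1011(✓)  1100(✓)  1101(✓)  1110(✓)  1111(✓)
size-2^1 implicants → -001  -100  -111  0-00  00-0  000-  1-01(✓)  1-11(✓)  10-1(✓)  11-0(✓)  11-1(✓)  110-(✓)  111-(✓)
size-2^2 implicants → 1--1  11--
Unchecked terms (primes): -001, -100, -111, 0-00, 00-0, 000-, 1--1, 11--
Minterm coverage:
  m1 ⊆ -001,000-
  m2 ⊆ 00-0 [E]
  m4 ⊆ -100,0-00
  m7 ⊆ -111 [E]
  m9 ⊆ -001,1--1
  m11 ⊆ 1--1 [E]
  m12 ⊆ -100,11--
  m13 ⊆ 1--1,11--
  m14 ⊆ 11-- [E]
  m15 ⊆ -111,1--1,11--
E = {-111, 00-0, 1--1, 11--}

4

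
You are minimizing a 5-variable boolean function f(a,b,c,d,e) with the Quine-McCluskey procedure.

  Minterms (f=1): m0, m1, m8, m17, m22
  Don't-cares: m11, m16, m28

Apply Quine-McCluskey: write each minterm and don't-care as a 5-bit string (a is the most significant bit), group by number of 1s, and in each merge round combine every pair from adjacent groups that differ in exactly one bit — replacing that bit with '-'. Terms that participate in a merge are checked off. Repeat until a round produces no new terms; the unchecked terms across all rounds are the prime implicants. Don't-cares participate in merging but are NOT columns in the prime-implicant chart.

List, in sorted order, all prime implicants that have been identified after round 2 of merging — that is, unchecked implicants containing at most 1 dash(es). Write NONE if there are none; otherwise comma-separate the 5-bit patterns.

[col 0] 00000*, 00001*, 01000*, 01011, 10000*, 10001*, 10110, 11100
[col 1] -0000*, -0001*, 0-000, 0000-*, 1000-*
[col 2] -000-
Prime implicants: -000-, 0-000, 01011, 10110, 11100

0-000, 01011, 10110, 11100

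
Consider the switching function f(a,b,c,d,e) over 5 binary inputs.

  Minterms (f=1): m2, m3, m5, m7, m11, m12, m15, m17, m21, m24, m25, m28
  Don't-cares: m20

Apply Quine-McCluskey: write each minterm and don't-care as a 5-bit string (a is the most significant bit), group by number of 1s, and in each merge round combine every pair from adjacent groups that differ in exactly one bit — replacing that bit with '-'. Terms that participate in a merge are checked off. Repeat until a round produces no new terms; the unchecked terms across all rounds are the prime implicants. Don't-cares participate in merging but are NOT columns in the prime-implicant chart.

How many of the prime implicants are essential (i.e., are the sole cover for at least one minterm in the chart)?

3

Round 0: 00010✓ 00011✓ 00101✓ 00111✓ 01011✓ 01100✓ 01111✓ 10001✓ 10100✓ 10101✓ 11000✓ 11001✓ 11100✓
Round 1: -0101 -1100 0-011✓ 0-111✓ 00-11✓ 0001- 001-1 01-11✓ 1-001 1-100 10-01 1010- 11-00 1100-
Round 2: 0--11
PIs = {-0101, -1100, 0--11, 0001-, 001-1, 1-001, 1-100, 10-01, 1010-, 11-00, 1100-}
Coverage chart:
  m2: 0001- ←essential
  m3: 0--11,0001-
  m5: -0101,001-1
  m7: 0--11,001-1
  m11: 0--11 ←essential
  m12: -1100 ←essential
  m15: 0--11 ←essential
  m17: 1-001,10-01
  m21: -0101,10-01,1010-
  m24: 11-00,1100-
  m25: 1-001,1100-
  m28: -1100,1-100,11-00
Essential: -1100, 0--11, 0001-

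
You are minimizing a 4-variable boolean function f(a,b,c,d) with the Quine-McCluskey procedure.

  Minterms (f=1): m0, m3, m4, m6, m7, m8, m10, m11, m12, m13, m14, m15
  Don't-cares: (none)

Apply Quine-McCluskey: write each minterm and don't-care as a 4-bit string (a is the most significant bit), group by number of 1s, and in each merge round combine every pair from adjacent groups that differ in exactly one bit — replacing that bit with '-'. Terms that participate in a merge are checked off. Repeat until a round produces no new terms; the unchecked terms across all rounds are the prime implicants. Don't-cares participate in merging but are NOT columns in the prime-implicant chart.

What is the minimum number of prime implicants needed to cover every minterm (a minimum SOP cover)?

5

[col 0] 0000*, 0011*, 0100*, 0110*, 0111*, 1000*, 1010*, 1011*, 1100*, 1101*, 1110*, 1111*
[col 1] -000*, -011*, -100*, -110*, -111*, 0-00*, 0-11*, 01-0*, 011-*, 1-00*, 1-10*, 1-11*, 10-0*, 101-*, 11-0*, 11-1*, 110-*, 111-*
[col 2] --00, --11, -1-0, -11-, 1--0, 1-1-, 11--
Prime implicants: --00, --11, -1-0, -11-, 1--0, 1-1-, 11--
PI chart (minterm → PIs covering it):
  0 | --00  (sole → essential)
  3 | --11  (sole → essential)
  4 | --00,-1-0
  6 | -1-0,-11-
  7 | --11,-11-
  8 | --00,1--0
  10 | 1--0,1-1-
  11 | --11,1-1-
  12 | --00,-1-0,1--0,11--
  13 | 11--  (sole → essential)
  14 | -1-0,-11-,1--0,1-1-,11--
  15 | --11,-11-,1-1-,11--
Essential prime implicants: --00, --11, 11--
Petrick residual → -1-0, 1--0
Minimum SOP uses 5 PIs: c'd' + cd + bd' + ad' + ab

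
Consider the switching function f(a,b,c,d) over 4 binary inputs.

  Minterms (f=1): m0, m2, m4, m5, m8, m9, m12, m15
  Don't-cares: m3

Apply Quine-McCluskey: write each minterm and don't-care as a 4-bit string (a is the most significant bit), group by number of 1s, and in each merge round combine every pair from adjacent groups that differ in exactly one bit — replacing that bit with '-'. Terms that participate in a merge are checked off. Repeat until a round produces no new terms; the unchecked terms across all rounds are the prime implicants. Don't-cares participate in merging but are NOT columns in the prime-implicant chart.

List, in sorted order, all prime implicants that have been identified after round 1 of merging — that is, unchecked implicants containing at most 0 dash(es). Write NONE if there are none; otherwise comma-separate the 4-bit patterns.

size-2^0 implicants → 0000(✓)  0010(✓)  0011(✓)  0100(✓)  0101(✓)  1000(✓)  1001(✓)  1100(✓)  1111
size-2^1 implicants → -000(✓)  -100(✓)  0-00(✓)  00-0  001-  010-  1-00(✓)  100-
size-2^2 implicants → --00
Unchecked terms (primes): --00, 00-0, 001-, 010-, 100-, 1111

1111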